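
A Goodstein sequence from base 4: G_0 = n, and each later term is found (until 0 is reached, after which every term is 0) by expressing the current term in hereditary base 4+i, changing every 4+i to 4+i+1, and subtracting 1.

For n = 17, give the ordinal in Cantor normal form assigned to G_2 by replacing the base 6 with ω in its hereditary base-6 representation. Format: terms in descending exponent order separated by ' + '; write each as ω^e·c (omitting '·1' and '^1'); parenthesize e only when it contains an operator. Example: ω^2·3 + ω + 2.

G_0 = 17. HB_4(17) = 4^2 + 1. Bump = 26. G_1 = 25.
G_1 = 25. HB_5(25) = 5^2. Bump = 36. G_2 = 35.
G_2 = 35. HB_6(35) = 5·6 + 5. Bump = 40. G_3 = 39.

ω·5 + 5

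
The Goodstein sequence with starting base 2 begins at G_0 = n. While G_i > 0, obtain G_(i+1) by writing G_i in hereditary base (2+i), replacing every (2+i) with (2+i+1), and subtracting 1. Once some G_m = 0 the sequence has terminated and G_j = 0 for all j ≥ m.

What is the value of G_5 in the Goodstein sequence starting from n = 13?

[0] 13 ≡ 2^(2 + 1) + 2^2 + 1 (base 2). Lift 3: 109. −1: 108.
[1] 108 ≡ 3^(3 + 1) + 3^3 (base 3). Lift 4: 1280. −1: 1279.
[2] 1279 ≡ 4^(4 + 1) + 3·4^3 + 3·4^2 + 3·4 + 3 (base 4). Lift 5: 16093. −1: 16092.
[3] 16092 ≡ 5^(5 + 1) + 3·5^3 + 3·5^2 + 3·5 + 2 (base 5). Lift 6: 280712. −1: 280711.
[4] 280711 ≡ 6^(6 + 1) + 3·6^3 + 3·6^2 + 3·6 + 1 (base 6). Lift 7: 5765999. −1: 5765998.
[5] 5765998 ≡ 7^(7 + 1) + 3·7^3 + 3·7^2 + 3·7 (base 7). Lift 8: 134219480. −1: 134219479.

5765998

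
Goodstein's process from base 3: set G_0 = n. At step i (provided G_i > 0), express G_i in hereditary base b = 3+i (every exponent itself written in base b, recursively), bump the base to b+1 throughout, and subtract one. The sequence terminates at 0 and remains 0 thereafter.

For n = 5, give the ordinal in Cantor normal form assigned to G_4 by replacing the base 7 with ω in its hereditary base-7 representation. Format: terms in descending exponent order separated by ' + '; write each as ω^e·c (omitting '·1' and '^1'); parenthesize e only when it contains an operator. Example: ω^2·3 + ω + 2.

base 3: 5 = 3 + 2; at 4: 4 + 2 = 6; next = 5
base 4: 5 = 4 + 1; at 5: 5 + 1 = 6; next = 5
base 5: 5 = 5; at 6: 6 = 6; next = 5
base 6: 5 = 5; at 7: 5 = 5; next = 4

4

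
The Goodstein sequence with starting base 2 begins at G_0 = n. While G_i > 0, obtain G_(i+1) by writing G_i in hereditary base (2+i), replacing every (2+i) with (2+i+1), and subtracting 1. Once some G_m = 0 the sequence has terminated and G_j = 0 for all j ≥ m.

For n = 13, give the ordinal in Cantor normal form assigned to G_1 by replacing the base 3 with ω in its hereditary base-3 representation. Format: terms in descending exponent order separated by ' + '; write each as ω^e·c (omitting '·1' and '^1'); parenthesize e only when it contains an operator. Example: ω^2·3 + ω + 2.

[0] 13 ≡ 2^(2 + 1) + 2^2 + 1 (base 2). Lift 3: 109. −1: 108.
[1] 108 ≡ 3^(3 + 1) + 3^3 (base 3). Lift 4: 1280. −1: 1279.

ω^(ω + 1) + ω^ω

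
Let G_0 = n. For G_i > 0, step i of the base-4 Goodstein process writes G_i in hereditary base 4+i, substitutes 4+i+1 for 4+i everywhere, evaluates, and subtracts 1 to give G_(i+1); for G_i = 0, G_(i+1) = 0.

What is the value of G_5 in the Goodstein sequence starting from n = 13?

20

i=0: 13 = 3·4 + 1 (b=4); 4→5: 3·5 + 1 = 16; 16−1 = 15
i=1: 15 = 3·5 (b=5); 5→6: 3·6 = 18; 18−1 = 17
i=2: 17 = 2·6 + 5 (b=6); 6→7: 2·7 + 5 = 19; 19−1 = 18
i=3: 18 = 2·7 + 4 (b=7); 7→8: 2·8 + 4 = 20; 20−1 = 19
i=4: 19 = 2·8 + 3 (b=8); 8→9: 2·9 + 3 = 21; 21−1 = 20
i=5: 20 = 2·9 + 2 (b=9); 9→10: 2·10 + 2 = 22; 22−1 = 21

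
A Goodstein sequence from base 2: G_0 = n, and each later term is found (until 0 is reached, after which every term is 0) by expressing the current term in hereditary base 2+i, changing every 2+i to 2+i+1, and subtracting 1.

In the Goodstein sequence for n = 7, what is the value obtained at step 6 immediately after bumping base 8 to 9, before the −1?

37665880

G_0=7  [base 2] 2^2 + 2 + 1  →[2↦3]→  3^3 + 3 + 1 = 31  −1 ⇒ G_1=30
G_1=30  [base 3] 3^3 + 3  →[3↦4]→  4^4 + 4 = 260  −1 ⇒ G_2=259
G_2=259  [base 4] 4^4 + 3  →[4↦5]→  5^5 + 3 = 3128  −1 ⇒ G_3=3127
G_3=3127  [base 5] 5^5 + 2  →[5↦6]→  6^6 + 2 = 46658  −1 ⇒ G_4=46657
G_4=46657  [base 6] 6^6 + 1  →[6↦7]→  7^7 + 1 = 823544  −1 ⇒ G_5=823543
G_5=823543  [base 7] 7^7  →[7↦8]→  8^8 = 16777216  −1 ⇒ G_6=16777215
G_6=16777215  [base 8] 7·8^7 + 7·8^6 + 7·8^5 + 7·8^4 + 7·8^3 + 7·8^2 + 7·8 + 7  →[8↦9]→  7·9^7 + 7·9^6 + 7·9^5 + 7·9^4 + 7·9^3 + 7·9^2 + 7·9 + 7 = 37665880  −1 ⇒ G_7=37665879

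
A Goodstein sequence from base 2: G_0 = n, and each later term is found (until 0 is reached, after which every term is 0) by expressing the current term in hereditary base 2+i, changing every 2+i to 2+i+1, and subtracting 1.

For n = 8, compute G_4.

i=0: 8 = 2^(2 + 1) (b=2); 2→3: 3^(3 + 1) = 81; 81−1 = 80
i=1: 80 = 2·3^3 + 2·3^2 + 2·3 + 2 (b=3); 3→4: 2·4^4 + 2·4^2 + 2·4 + 2 = 554; 554−1 = 553
i=2: 553 = 2·4^4 + 2·4^2 + 2·4 + 1 (b=4); 4→5: 2·5^5 + 2·5^2 + 2·5 + 1 = 6311; 6311−1 = 6310
i=3: 6310 = 2·5^5 + 2·5^2 + 2·5 (b=5); 5→6: 2·6^6 + 2·6^2 + 2·6 = 93396; 93396−1 = 93395
i=4: 93395 = 2·6^6 + 2·6^2 + 6 + 5 (b=6); 6→7: 2·7^7 + 2·7^2 + 7 + 5 = 1647196; 1647196−1 = 1647195

93395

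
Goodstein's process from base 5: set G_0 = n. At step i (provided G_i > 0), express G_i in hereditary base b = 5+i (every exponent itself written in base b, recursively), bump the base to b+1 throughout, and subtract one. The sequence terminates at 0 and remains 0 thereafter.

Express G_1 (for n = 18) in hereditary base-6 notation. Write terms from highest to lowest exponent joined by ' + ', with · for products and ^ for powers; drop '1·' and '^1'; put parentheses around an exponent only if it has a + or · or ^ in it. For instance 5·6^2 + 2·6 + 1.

G_0=18  [base 5] 3·5 + 3  →[5↦6]→  3·6 + 3 = 21  −1 ⇒ G_1=20
G_1=20  [base 6] 3·6 + 2  →[6↦7]→  3·7 + 2 = 23  −1 ⇒ G_2=22

3·6 + 2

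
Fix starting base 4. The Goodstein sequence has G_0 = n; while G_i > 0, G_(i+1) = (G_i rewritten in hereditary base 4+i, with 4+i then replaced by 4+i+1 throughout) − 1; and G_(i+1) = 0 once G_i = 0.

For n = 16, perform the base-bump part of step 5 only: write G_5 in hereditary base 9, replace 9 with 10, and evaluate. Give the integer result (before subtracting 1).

[0] 16 ≡ 4^2 (base 4). Lift 5: 25. −1: 24.
[1] 24 ≡ 4·5 + 4 (base 5). Lift 6: 28. −1: 27.
[2] 27 ≡ 4·6 + 3 (base 6). Lift 7: 31. −1: 30.
[3] 30 ≡ 4·7 + 2 (base 7). Lift 8: 34. −1: 33.
[4] 33 ≡ 4·8 + 1 (base 8). Lift 9: 37. −1: 36.
[5] 36 ≡ 4·9 (base 9). Lift 10: 40. −1: 39.

40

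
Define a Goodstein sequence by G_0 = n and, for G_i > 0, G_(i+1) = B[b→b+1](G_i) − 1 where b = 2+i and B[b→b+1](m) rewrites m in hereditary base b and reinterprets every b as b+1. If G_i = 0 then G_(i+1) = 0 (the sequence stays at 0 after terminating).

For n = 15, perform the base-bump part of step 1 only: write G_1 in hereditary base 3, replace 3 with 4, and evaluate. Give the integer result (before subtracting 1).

step 0: 15 = 2^(2 + 1) + 2^2 + 2 + 1; sub 3 for 2: 3^(3 + 1) + 3^3 + 3 + 1; = 112; G_1 = 112−1 = 111
step 1: 111 = 3^(3 + 1) + 3^3 + 3; sub 4 for 3: 4^(4 + 1) + 4^4 + 4; = 1284; G_2 = 1284−1 = 1283

1284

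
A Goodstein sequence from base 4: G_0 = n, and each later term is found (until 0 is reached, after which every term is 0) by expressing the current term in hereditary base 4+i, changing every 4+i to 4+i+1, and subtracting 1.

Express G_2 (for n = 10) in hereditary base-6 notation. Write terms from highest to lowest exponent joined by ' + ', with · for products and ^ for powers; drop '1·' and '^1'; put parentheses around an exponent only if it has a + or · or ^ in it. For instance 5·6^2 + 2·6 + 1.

G_0 = 10. HB_4(10) = 2·4 + 2. Bump = 12. G_1 = 11.
G_1 = 11. HB_5(11) = 2·5 + 1. Bump = 13. G_2 = 12.

2·6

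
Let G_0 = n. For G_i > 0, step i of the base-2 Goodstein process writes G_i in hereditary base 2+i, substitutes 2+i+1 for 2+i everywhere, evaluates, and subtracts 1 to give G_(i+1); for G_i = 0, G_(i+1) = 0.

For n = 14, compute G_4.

14 —HB2→ 2^(2 + 1) + 2^2 + 2 —bump→ 3^(3 + 1) + 3^3 + 3 = 111 —(−1)→ 110
110 —HB3→ 3^(3 + 1) + 3^3 + 2 —bump→ 4^(4 + 1) + 4^4 + 2 = 1282 —(−1)→ 1281
1281 —HB4→ 4^(4 + 1) + 4^4 + 1 —bump→ 5^(5 + 1) + 5^5 + 1 = 18751 —(−1)→ 18750
18750 —HB5→ 5^(5 + 1) + 5^5 —bump→ 6^(6 + 1) + 6^6 = 326592 —(−1)→ 326591
326591 —HB6→ 6^(6 + 1) + 5·6^5 + 5·6^4 + 5·6^3 + 5·6^2 + 5·6 + 5 —bump→ 7^(7 + 1) + 5·7^5 + 5·7^4 + 5·7^3 + 5·7^2 + 5·7 + 5 = 5862841 —(−1)→ 5862840

326591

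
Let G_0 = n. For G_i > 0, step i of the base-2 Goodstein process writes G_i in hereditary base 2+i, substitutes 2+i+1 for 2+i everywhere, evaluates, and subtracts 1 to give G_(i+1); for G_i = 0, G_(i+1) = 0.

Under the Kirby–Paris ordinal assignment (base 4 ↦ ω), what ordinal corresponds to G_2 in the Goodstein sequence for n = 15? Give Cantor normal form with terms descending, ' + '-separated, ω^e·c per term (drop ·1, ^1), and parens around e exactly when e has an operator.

ω^(ω + 1) + ω^ω + 3

base 2: 15 = 2^(2 + 1) + 2^2 + 2 + 1; at 3: 3^(3 + 1) + 3^3 + 3 + 1 = 112; next = 111
base 3: 111 = 3^(3 + 1) + 3^3 + 3; at 4: 4^(4 + 1) + 4^4 + 4 = 1284; next = 1283
base 4: 1283 = 4^(4 + 1) + 4^4 + 3; at 5: 5^(5 + 1) + 5^5 + 3 = 18753; next = 18752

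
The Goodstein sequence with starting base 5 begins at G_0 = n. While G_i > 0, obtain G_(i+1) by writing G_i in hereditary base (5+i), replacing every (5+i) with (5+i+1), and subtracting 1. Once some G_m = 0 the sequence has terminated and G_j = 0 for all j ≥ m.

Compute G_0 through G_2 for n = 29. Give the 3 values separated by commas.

G_0=29  [base 5] 5^2 + 4  →[5↦6]→  6^2 + 4 = 40  −1 ⇒ G_1=39
G_1=39  [base 6] 6^2 + 3  →[6↦7]→  7^2 + 3 = 52  −1 ⇒ G_2=51

29, 39, 51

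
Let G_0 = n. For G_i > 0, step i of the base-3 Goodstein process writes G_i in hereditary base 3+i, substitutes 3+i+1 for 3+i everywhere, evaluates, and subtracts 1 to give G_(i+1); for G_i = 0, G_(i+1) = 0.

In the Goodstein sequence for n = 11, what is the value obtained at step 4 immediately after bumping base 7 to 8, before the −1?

44

step 0: 11 = 3^2 + 2; sub 4 for 3: 4^2 + 2; = 18; G_1 = 18−1 = 17
step 1: 17 = 4^2 + 1; sub 5 for 4: 5^2 + 1; = 26; G_2 = 26−1 = 25
step 2: 25 = 5^2; sub 6 for 5: 6^2; = 36; G_3 = 36−1 = 35
step 3: 35 = 5·6 + 5; sub 7 for 6: 5·7 + 5; = 40; G_4 = 40−1 = 39
step 4: 39 = 5·7 + 4; sub 8 for 7: 5·8 + 4; = 44; G_5 = 44−1 = 43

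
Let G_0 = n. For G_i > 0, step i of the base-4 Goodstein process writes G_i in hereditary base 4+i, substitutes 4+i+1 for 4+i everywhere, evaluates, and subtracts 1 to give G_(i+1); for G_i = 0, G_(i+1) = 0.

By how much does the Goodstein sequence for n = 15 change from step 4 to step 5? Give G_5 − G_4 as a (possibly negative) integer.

1

G_0=15  [base 4] 3·4 + 3  →[4↦5]→  3·5 + 3 = 18  −1 ⇒ G_1=17
G_1=17  [base 5] 3·5 + 2  →[5↦6]→  3·6 + 2 = 20  −1 ⇒ G_2=19
G_2=19  [base 6] 3·6 + 1  →[6↦7]→  3·7 + 1 = 22  −1 ⇒ G_3=21
G_3=21  [base 7] 3·7  →[7↦8]→  3·8 = 24  −1 ⇒ G_4=23
G_4=23  [base 8] 2·8 + 7  →[8↦9]→  2·9 + 7 = 25  −1 ⇒ G_5=24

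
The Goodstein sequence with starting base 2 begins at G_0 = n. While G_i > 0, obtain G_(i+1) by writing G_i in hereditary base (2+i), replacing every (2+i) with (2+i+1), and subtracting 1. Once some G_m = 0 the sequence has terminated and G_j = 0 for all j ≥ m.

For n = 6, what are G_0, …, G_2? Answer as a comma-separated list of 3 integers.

6, 29, 257

G_0=6  [base 2] 2^2 + 2  →[2↦3]→  3^3 + 3 = 30  −1 ⇒ G_1=29
G_1=29  [base 3] 3^3 + 2  →[3↦4]→  4^4 + 2 = 258  −1 ⇒ G_2=257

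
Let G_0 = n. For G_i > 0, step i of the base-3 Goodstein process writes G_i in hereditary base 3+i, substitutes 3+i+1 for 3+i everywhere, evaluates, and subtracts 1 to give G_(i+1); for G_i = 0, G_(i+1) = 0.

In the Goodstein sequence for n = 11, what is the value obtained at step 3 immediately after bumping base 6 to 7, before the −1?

40

base 3: 11 = 3^2 + 2; at 4: 4^2 + 2 = 18; next = 17
base 4: 17 = 4^2 + 1; at 5: 5^2 + 1 = 26; next = 25
base 5: 25 = 5^2; at 6: 6^2 = 36; next = 35
base 6: 35 = 5·6 + 5; at 7: 5·7 + 5 = 40; next = 39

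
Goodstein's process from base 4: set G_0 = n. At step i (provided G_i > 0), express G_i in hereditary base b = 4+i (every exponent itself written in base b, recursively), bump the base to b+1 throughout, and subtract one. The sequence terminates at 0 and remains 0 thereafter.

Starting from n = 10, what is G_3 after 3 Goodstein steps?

10 —HB4→ 2·4 + 2 —bump→ 2·5 + 2 = 12 —(−1)→ 11
11 —HB5→ 2·5 + 1 —bump→ 2·6 + 1 = 13 —(−1)→ 12
12 —HB6→ 2·6 —bump→ 2·7 = 14 —(−1)→ 13

13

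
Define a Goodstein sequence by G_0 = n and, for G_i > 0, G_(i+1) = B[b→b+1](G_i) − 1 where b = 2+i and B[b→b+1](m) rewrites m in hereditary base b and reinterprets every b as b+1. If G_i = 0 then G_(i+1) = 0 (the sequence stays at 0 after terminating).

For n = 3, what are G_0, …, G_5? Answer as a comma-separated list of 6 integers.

[0] 3 ≡ 2 + 1 (base 2). Lift 3: 4. −1: 3.
[1] 3 ≡ 3 (base 3). Lift 4: 4. −1: 3.
[2] 3 ≡ 3 (base 4). Lift 5: 3. −1: 2.
[3] 2 ≡ 2 (base 5). Lift 6: 2. −1: 1.
[4] 1 ≡ 1 (base 6). Lift 7: 1. −1: 0.

3, 3, 3, 2, 1, 0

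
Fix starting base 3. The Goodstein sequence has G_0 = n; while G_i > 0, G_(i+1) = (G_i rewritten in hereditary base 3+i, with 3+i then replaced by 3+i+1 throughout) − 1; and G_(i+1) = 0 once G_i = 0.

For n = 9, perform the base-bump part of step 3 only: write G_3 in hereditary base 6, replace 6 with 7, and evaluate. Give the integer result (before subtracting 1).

base 3: 9 = 3^2; at 4: 4^2 = 16; next = 15
base 4: 15 = 3·4 + 3; at 5: 3·5 + 3 = 18; next = 17
base 5: 17 = 3·5 + 2; at 6: 3·6 + 2 = 20; next = 19
base 6: 19 = 3·6 + 1; at 7: 3·7 + 1 = 22; next = 21

22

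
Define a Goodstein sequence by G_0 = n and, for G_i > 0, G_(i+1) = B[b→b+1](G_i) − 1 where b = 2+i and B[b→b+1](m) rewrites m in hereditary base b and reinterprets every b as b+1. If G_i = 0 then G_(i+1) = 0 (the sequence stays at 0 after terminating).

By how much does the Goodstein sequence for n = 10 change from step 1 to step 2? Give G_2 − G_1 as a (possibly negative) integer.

942

step 0: 10 = 2^(2 + 1) + 2; sub 3 for 2: 3^(3 + 1) + 3; = 84; G_1 = 84−1 = 83
step 1: 83 = 3^(3 + 1) + 2; sub 4 for 3: 4^(4 + 1) + 2; = 1026; G_2 = 1026−1 = 1025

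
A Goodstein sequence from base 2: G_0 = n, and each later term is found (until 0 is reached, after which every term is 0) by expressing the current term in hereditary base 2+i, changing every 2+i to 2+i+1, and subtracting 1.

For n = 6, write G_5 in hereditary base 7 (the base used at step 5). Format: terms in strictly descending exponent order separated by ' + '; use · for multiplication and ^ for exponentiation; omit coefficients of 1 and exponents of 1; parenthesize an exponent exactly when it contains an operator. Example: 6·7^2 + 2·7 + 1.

[0] 6 ≡ 2^2 + 2 (base 2). Lift 3: 30. −1: 29.
[1] 29 ≡ 3^3 + 2 (base 3). Lift 4: 258. −1: 257.
[2] 257 ≡ 4^4 + 1 (base 4). Lift 5: 3126. −1: 3125.
[3] 3125 ≡ 5^5 (base 5). Lift 6: 46656. −1: 46655.
[4] 46655 ≡ 5·6^5 + 5·6^4 + 5·6^3 + 5·6^2 + 5·6 + 5 (base 6). Lift 7: 98040. −1: 98039.

5·7^5 + 5·7^4 + 5·7^3 + 5·7^2 + 5·7 + 4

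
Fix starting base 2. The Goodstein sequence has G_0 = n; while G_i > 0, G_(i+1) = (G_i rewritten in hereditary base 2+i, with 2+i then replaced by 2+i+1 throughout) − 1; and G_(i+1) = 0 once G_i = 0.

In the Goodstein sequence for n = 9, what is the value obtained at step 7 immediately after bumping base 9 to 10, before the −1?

base 2: 9 = 2^(2 + 1) + 1; at 3: 3^(3 + 1) + 1 = 82; next = 81
base 3: 81 = 3^(3 + 1); at 4: 4^(4 + 1) = 1024; next = 1023
base 4: 1023 = 3·4^4 + 3·4^3 + 3·4^2 + 3·4 + 3; at 5: 3·5^5 + 3·5^3 + 3·5^2 + 3·5 + 3 = 9843; next = 9842
base 5: 9842 = 3·5^5 + 3·5^3 + 3·5^2 + 3·5 + 2; at 6: 3·6^6 + 3·6^3 + 3·6^2 + 3·6 + 2 = 140744; next = 140743
base 6: 140743 = 3·6^6 + 3·6^3 + 3·6^2 + 3·6 + 1; at 7: 3·7^7 + 3·7^3 + 3·7^2 + 3·7 + 1 = 2471827; next = 2471826
base 7: 2471826 = 3·7^7 + 3·7^3 + 3·7^2 + 3·7; at 8: 3·8^8 + 3·8^3 + 3·8^2 + 3·8 = 50333400; next = 50333399
base 8: 50333399 = 3·8^8 + 3·8^3 + 3·8^2 + 2·8 + 7; at 9: 3·9^9 + 3·9^3 + 3·9^2 + 2·9 + 7 = 1162263922; next = 1162263921
base 9: 1162263921 = 3·9^9 + 3·9^3 + 3·9^2 + 2·9 + 6; at 10: 3·10^10 + 3·10^3 + 3·10^2 + 2·10 + 6 = 30000003326; next = 30000003325

30000003326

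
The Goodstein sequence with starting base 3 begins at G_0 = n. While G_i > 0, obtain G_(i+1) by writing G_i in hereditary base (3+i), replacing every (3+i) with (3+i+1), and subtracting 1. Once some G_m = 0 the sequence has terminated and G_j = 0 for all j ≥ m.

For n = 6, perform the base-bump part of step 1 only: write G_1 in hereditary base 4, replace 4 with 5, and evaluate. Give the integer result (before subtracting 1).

step 0: 6 = 2·3; sub 4 for 3: 2·4; = 8; G_1 = 8−1 = 7
step 1: 7 = 4 + 3; sub 5 for 4: 5 + 3; = 8; G_2 = 8−1 = 7

8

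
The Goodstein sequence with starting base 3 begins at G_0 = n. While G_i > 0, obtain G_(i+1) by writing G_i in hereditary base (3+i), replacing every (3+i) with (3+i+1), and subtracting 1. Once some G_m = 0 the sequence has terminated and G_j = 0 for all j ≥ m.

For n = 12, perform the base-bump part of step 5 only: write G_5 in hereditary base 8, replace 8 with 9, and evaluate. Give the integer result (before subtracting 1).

G_0=12  [base 3] 3^2 + 3  →[3↦4]→  4^2 + 4 = 20  −1 ⇒ G_1=19
G_1=19  [base 4] 4^2 + 3  →[4↦5]→  5^2 + 3 = 28  −1 ⇒ G_2=27
G_2=27  [base 5] 5^2 + 2  →[5↦6]→  6^2 + 2 = 38  −1 ⇒ G_3=37
G_3=37  [base 6] 6^2 + 1  →[6↦7]→  7^2 + 1 = 50  −1 ⇒ G_4=49
G_4=49  [base 7] 7^2  →[7↦8]→  8^2 = 64  −1 ⇒ G_5=63
G_5=63  [base 8] 7·8 + 7  →[8↦9]→  7·9 + 7 = 70  −1 ⇒ G_6=69

70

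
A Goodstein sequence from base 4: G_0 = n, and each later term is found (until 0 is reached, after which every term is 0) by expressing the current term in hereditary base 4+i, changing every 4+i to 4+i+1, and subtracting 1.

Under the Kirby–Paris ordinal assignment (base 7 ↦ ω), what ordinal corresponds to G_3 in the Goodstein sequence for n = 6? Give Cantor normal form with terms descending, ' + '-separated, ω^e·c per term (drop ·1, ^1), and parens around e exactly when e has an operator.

6

[0] 6 ≡ 4 + 2 (base 4). Lift 5: 7. −1: 6.
[1] 6 ≡ 5 + 1 (base 5). Lift 6: 7. −1: 6.
[2] 6 ≡ 6 (base 6). Lift 7: 7. −1: 6.
[3] 6 ≡ 6 (base 7). Lift 8: 6. −1: 5.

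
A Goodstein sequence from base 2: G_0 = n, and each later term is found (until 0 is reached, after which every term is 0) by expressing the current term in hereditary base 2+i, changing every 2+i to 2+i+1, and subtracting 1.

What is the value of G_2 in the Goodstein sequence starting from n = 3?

3

(0) 3|_2 = 2 + 1 ↦ 3 + 1|_3 = 4 ⇒ 3
(1) 3|_3 = 3 ↦ 4|_4 = 4 ⇒ 3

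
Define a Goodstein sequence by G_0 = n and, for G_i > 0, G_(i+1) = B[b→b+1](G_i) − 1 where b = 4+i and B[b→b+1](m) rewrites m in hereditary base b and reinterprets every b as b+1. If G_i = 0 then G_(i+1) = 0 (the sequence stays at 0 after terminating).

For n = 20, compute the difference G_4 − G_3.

step 0: 20 = 4^2 + 4; sub 5 for 4: 5^2 + 5; = 30; G_1 = 30−1 = 29
step 1: 29 = 5^2 + 4; sub 6 for 5: 6^2 + 4; = 40; G_2 = 40−1 = 39
step 2: 39 = 6^2 + 3; sub 7 for 6: 7^2 + 3; = 52; G_3 = 52−1 = 51
step 3: 51 = 7^2 + 2; sub 8 for 7: 8^2 + 2; = 66; G_4 = 66−1 = 65

14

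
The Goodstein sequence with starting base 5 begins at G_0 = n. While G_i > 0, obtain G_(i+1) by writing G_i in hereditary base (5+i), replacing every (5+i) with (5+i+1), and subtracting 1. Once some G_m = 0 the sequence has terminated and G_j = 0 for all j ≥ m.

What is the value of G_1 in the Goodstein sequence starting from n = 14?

G_0=14  [base 5] 2·5 + 4  →[5↦6]→  2·6 + 4 = 16  −1 ⇒ G_1=15
G_1=15  [base 6] 2·6 + 3  →[6↦7]→  2·7 + 3 = 17  −1 ⇒ G_2=16

15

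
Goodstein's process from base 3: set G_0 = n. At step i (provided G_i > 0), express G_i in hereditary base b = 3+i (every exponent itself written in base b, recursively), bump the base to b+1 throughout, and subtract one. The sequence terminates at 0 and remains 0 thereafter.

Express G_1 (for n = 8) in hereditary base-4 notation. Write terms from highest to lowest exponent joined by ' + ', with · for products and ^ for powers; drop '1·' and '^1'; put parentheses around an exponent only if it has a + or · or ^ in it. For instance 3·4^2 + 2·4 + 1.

i=0: 8 = 2·3 + 2 (b=3); 3→4: 2·4 + 2 = 10; 10−1 = 9
i=1: 9 = 2·4 + 1 (b=4); 4→5: 2·5 + 1 = 11; 11−1 = 10

2·4 + 1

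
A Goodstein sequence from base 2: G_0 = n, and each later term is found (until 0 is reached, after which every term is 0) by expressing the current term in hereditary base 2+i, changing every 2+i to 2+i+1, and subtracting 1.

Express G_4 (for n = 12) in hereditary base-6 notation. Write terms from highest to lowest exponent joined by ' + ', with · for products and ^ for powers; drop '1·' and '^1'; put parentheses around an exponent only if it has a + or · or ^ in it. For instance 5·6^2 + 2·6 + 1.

G_0=12  [base 2] 2^(2 + 1) + 2^2  →[2↦3]→  3^(3 + 1) + 3^3 = 108  −1 ⇒ G_1=107
G_1=107  [base 3] 3^(3 + 1) + 2·3^2 + 2·3 + 2  →[3↦4]→  4^(4 + 1) + 2·4^2 + 2·4 + 2 = 1066  −1 ⇒ G_2=1065
G_2=1065  [base 4] 4^(4 + 1) + 2·4^2 + 2·4 + 1  →[4↦5]→  5^(5 + 1) + 2·5^2 + 2·5 + 1 = 15686  −1 ⇒ G_3=15685
G_3=15685  [base 5] 5^(5 + 1) + 2·5^2 + 2·5  →[5↦6]→  6^(6 + 1) + 2·6^2 + 2·6 = 280020  −1 ⇒ G_4=280019
G_4=280019  [base 6] 6^(6 + 1) + 2·6^2 + 6 + 5  →[6↦7]→  7^(7 + 1) + 2·7^2 + 7 + 5 = 5764911  −1 ⇒ G_5=5764910

6^(6 + 1) + 2·6^2 + 6 + 5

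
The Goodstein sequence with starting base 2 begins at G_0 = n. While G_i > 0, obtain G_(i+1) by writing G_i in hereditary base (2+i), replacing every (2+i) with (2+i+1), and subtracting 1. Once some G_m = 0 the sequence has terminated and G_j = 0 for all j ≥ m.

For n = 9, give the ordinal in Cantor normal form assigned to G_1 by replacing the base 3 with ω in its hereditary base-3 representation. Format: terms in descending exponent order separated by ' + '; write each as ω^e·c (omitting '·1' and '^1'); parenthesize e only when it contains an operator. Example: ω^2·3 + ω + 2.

ω^(ω + 1)

[0] 9 ≡ 2^(2 + 1) + 1 (base 2). Lift 3: 82. −1: 81.
[1] 81 ≡ 3^(3 + 1) (base 3). Lift 4: 1024. −1: 1023.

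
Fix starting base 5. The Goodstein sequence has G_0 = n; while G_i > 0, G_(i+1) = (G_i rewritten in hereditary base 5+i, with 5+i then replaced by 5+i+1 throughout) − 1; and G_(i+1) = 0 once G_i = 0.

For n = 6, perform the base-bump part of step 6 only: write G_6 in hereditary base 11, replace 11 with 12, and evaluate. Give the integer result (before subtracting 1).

6 —HB5→ 5 + 1 —bump→ 6 + 1 = 7 —(−1)→ 6
6 —HB6→ 6 —bump→ 7 = 7 —(−1)→ 6
6 —HB7→ 6 —bump→ 6 = 6 —(−1)→ 5
5 —HB8→ 5 —bump→ 5 = 5 —(−1)→ 4
4 —HB9→ 4 —bump→ 4 = 4 —(−1)→ 3
3 —HB10→ 3 —bump→ 3 = 3 —(−1)→ 2
2 —HB11→ 2 —bump→ 2 = 2 —(−1)→ 1

2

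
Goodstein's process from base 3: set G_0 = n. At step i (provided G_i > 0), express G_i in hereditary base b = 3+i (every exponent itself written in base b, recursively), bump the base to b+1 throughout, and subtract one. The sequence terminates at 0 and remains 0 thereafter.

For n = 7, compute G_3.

9

base 3: 7 = 2·3 + 1; at 4: 2·4 + 1 = 9; next = 8
base 4: 8 = 2·4; at 5: 2·5 = 10; next = 9
base 5: 9 = 5 + 4; at 6: 6 + 4 = 10; next = 9
base 6: 9 = 6 + 3; at 7: 7 + 3 = 10; next = 9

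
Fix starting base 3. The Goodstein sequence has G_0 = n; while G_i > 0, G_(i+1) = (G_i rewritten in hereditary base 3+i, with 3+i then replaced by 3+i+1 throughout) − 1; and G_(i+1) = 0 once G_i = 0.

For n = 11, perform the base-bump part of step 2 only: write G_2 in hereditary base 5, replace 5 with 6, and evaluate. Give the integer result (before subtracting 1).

(0) 11|_3 = 3^2 + 2 ↦ 4^2 + 2|_4 = 18 ⇒ 17
(1) 17|_4 = 4^2 + 1 ↦ 5^2 + 1|_5 = 26 ⇒ 25
(2) 25|_5 = 5^2 ↦ 6^2|_6 = 36 ⇒ 35

36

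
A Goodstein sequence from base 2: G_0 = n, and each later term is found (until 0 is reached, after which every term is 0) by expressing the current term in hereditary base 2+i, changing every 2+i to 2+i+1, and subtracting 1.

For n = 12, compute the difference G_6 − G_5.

12 —HB2→ 2^(2 + 1) + 2^2 —bump→ 3^(3 + 1) + 3^3 = 108 —(−1)→ 107
107 —HB3→ 3^(3 + 1) + 2·3^2 + 2·3 + 2 —bump→ 4^(4 + 1) + 2·4^2 + 2·4 + 2 = 1066 —(−1)→ 1065
1065 —HB4→ 4^(4 + 1) + 2·4^2 + 2·4 + 1 —bump→ 5^(5 + 1) + 2·5^2 + 2·5 + 1 = 15686 —(−1)→ 15685
15685 —HB5→ 5^(5 + 1) + 2·5^2 + 2·5 —bump→ 6^(6 + 1) + 2·6^2 + 2·6 = 280020 —(−1)→ 280019
280019 —HB6→ 6^(6 + 1) + 2·6^2 + 6 + 5 —bump→ 7^(7 + 1) + 2·7^2 + 7 + 5 = 5764911 —(−1)→ 5764910
5764910 —HB7→ 7^(7 + 1) + 2·7^2 + 7 + 4 —bump→ 8^(8 + 1) + 2·8^2 + 8 + 4 = 134217868 —(−1)→ 134217867

128452957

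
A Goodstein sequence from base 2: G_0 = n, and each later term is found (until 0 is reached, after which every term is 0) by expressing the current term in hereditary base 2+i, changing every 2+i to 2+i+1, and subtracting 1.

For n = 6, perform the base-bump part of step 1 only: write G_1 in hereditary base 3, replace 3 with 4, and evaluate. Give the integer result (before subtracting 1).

258

step 0: 6 = 2^2 + 2; sub 3 for 2: 3^3 + 3; = 30; G_1 = 30−1 = 29
step 1: 29 = 3^3 + 2; sub 4 for 3: 4^4 + 2; = 258; G_2 = 258−1 = 257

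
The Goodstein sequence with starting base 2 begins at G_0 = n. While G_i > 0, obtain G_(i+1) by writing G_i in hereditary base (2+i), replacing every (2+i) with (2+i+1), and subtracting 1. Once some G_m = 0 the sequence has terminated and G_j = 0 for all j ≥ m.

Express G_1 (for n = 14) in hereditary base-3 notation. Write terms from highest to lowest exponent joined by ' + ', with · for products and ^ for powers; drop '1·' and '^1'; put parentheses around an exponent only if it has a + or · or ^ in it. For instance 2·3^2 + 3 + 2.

3^(3 + 1) + 3^3 + 2

(0) 14|_2 = 2^(2 + 1) + 2^2 + 2 ↦ 3^(3 + 1) + 3^3 + 3|_3 = 111 ⇒ 110
(1) 110|_3 = 3^(3 + 1) + 3^3 + 2 ↦ 4^(4 + 1) + 4^4 + 2|_4 = 1282 ⇒ 1281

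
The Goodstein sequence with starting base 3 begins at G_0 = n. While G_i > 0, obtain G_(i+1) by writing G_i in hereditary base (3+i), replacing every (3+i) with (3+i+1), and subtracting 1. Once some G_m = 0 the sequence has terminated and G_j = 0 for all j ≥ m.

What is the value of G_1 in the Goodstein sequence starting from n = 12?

19

G_0=12  [base 3] 3^2 + 3  →[3↦4]→  4^2 + 4 = 20  −1 ⇒ G_1=19
G_1=19  [base 4] 4^2 + 3  →[4↦5]→  5^2 + 3 = 28  −1 ⇒ G_2=27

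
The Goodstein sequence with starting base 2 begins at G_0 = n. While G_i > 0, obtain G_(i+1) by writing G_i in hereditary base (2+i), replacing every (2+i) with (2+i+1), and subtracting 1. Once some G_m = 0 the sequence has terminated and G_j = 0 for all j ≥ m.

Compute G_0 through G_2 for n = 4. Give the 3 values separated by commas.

[0] 4 ≡ 2^2 (base 2). Lift 3: 27. −1: 26.
[1] 26 ≡ 2·3^2 + 2·3 + 2 (base 3). Lift 4: 42. −1: 41.

4, 26, 41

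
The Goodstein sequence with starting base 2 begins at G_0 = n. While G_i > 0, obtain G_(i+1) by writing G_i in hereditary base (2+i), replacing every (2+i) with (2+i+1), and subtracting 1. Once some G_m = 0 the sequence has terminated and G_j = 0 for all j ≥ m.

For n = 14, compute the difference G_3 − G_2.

17469

G_0 = 14. HB_2(14) = 2^(2 + 1) + 2^2 + 2. Bump = 111. G_1 = 110.
G_1 = 110. HB_3(110) = 3^(3 + 1) + 3^3 + 2. Bump = 1282. G_2 = 1281.
G_2 = 1281. HB_4(1281) = 4^(4 + 1) + 4^4 + 1. Bump = 18751. G_3 = 18750.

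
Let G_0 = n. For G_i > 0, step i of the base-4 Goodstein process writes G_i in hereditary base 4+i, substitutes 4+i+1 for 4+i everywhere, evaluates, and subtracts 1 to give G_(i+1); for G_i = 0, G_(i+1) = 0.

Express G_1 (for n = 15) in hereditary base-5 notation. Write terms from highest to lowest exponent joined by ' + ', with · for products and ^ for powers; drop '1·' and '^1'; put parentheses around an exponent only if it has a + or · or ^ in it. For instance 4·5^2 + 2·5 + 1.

base 4: 15 = 3·4 + 3; at 5: 3·5 + 3 = 18; next = 17
base 5: 17 = 3·5 + 2; at 6: 3·6 + 2 = 20; next = 19

3·5 + 2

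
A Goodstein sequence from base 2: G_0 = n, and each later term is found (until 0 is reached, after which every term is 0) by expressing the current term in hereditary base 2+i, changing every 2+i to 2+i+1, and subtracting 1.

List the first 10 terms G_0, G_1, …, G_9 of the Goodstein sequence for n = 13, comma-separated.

base 2: 13 = 2^(2 + 1) + 2^2 + 1; at 3: 3^(3 + 1) + 3^3 + 1 = 109; next = 108
base 3: 108 = 3^(3 + 1) + 3^3; at 4: 4^(4 + 1) + 4^4 = 1280; next = 1279
base 4: 1279 = 4^(4 + 1) + 3·4^3 + 3·4^2 + 3·4 + 3; at 5: 5^(5 + 1) + 3·5^3 + 3·5^2 + 3·5 + 3 = 16093; next = 16092
base 5: 16092 = 5^(5 + 1) + 3·5^3 + 3·5^2 + 3·5 + 2; at 6: 6^(6 + 1) + 3·6^3 + 3·6^2 + 3·6 + 2 = 280712; next = 280711
base 6: 280711 = 6^(6 + 1) + 3·6^3 + 3·6^2 + 3·6 + 1; at 7: 7^(7 + 1) + 3·7^3 + 3·7^2 + 3·7 + 1 = 5765999; next = 5765998
base 7: 5765998 = 7^(7 + 1) + 3·7^3 + 3·7^2 + 3·7; at 8: 8^(8 + 1) + 3·8^3 + 3·8^2 + 3·8 = 134219480; next = 134219479
base 8: 134219479 = 8^(8 + 1) + 3·8^3 + 3·8^2 + 2·8 + 7; at 9: 9^(9 + 1) + 3·9^3 + 3·9^2 + 2·9 + 7 = 3486786856; next = 3486786855
base 9: 3486786855 = 9^(9 + 1) + 3·9^3 + 3·9^2 + 2·9 + 6; at 10: 10^(10 + 1) + 3·10^3 + 3·10^2 + 2·10 + 6 = 100000003326; next = 100000003325
base 10: 100000003325 = 10^(10 + 1) + 3·10^3 + 3·10^2 + 2·10 + 5; at 11: 11^(11 + 1) + 3·11^3 + 3·11^2 + 2·11 + 5 = 3138428381104; next = 3138428381103

13, 108, 1279, 16092, 280711, 5765998, 134219479, 3486786855, 100000003325, 3138428381103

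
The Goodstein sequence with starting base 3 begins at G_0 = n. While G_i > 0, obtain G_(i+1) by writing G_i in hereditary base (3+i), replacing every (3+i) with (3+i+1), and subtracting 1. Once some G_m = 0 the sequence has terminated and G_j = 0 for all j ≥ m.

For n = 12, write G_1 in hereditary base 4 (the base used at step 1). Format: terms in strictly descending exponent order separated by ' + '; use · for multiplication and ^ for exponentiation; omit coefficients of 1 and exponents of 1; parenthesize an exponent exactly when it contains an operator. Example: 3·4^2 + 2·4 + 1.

step 0: 12 = 3^2 + 3; sub 4 for 3: 4^2 + 4; = 20; G_1 = 20−1 = 19
step 1: 19 = 4^2 + 3; sub 5 for 4: 5^2 + 3; = 28; G_2 = 28−1 = 27

4^2 + 3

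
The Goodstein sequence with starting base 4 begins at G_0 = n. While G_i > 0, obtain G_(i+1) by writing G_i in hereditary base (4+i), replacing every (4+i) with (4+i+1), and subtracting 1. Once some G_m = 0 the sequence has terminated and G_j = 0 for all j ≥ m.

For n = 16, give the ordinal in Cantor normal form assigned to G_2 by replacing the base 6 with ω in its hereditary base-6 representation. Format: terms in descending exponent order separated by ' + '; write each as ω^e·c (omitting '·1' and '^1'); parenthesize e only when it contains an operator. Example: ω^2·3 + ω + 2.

ω·4 + 3

G_0 = 16. HB_4(16) = 4^2. Bump = 25. G_1 = 24.
G_1 = 24. HB_5(24) = 4·5 + 4. Bump = 28. G_2 = 27.
G_2 = 27. HB_6(27) = 4·6 + 3. Bump = 31. G_3 = 30.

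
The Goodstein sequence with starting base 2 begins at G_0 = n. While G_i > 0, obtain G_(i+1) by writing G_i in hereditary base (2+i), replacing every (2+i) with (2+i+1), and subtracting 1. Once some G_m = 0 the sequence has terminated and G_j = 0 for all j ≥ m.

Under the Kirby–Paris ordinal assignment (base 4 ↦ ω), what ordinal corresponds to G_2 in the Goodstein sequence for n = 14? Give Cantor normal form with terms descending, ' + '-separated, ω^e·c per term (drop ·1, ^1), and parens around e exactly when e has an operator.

i=0: 14 = 2^(2 + 1) + 2^2 + 2 (b=2); 2→3: 3^(3 + 1) + 3^3 + 3 = 111; 111−1 = 110
i=1: 110 = 3^(3 + 1) + 3^3 + 2 (b=3); 3→4: 4^(4 + 1) + 4^4 + 2 = 1282; 1282−1 = 1281
i=2: 1281 = 4^(4 + 1) + 4^4 + 1 (b=4); 4→5: 5^(5 + 1) + 5^5 + 1 = 18751; 18751−1 = 18750

ω^(ω + 1) + ω^ω + 1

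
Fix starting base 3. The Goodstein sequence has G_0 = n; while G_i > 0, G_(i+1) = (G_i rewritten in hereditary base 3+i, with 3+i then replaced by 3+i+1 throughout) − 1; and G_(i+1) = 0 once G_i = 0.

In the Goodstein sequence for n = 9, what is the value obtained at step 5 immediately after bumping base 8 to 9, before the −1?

25

(0) 9|_3 = 3^2 ↦ 4^2|_4 = 16 ⇒ 15
(1) 15|_4 = 3·4 + 3 ↦ 3·5 + 3|_5 = 18 ⇒ 17
(2) 17|_5 = 3·5 + 2 ↦ 3·6 + 2|_6 = 20 ⇒ 19
(3) 19|_6 = 3·6 + 1 ↦ 3·7 + 1|_7 = 22 ⇒ 21
(4) 21|_7 = 3·7 ↦ 3·8|_8 = 24 ⇒ 23
(5) 23|_8 = 2·8 + 7 ↦ 2·9 + 7|_9 = 25 ⇒ 24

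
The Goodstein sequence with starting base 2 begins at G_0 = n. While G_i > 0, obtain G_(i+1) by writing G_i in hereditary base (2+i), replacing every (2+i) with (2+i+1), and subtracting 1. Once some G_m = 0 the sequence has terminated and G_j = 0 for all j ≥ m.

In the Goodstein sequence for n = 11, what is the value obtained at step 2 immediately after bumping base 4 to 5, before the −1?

15628

step 0: 11 = 2^(2 + 1) + 2 + 1; sub 3 for 2: 3^(3 + 1) + 3 + 1; = 85; G_1 = 85−1 = 84
step 1: 84 = 3^(3 + 1) + 3; sub 4 for 3: 4^(4 + 1) + 4; = 1028; G_2 = 1028−1 = 1027
step 2: 1027 = 4^(4 + 1) + 3; sub 5 for 4: 5^(5 + 1) + 3; = 15628; G_3 = 15628−1 = 15627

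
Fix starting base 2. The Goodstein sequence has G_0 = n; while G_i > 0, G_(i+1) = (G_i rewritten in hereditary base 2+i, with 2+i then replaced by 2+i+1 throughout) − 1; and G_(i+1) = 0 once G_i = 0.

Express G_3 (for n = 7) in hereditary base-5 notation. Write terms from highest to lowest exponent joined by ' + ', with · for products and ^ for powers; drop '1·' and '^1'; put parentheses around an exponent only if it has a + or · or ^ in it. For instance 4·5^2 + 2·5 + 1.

5^5 + 2

i=0: 7 = 2^2 + 2 + 1 (b=2); 2→3: 3^3 + 3 + 1 = 31; 31−1 = 30
i=1: 30 = 3^3 + 3 (b=3); 3→4: 4^4 + 4 = 260; 260−1 = 259
i=2: 259 = 4^4 + 3 (b=4); 4→5: 5^5 + 3 = 3128; 3128−1 = 3127
i=3: 3127 = 5^5 + 2 (b=5); 5→6: 6^6 + 2 = 46658; 46658−1 = 46657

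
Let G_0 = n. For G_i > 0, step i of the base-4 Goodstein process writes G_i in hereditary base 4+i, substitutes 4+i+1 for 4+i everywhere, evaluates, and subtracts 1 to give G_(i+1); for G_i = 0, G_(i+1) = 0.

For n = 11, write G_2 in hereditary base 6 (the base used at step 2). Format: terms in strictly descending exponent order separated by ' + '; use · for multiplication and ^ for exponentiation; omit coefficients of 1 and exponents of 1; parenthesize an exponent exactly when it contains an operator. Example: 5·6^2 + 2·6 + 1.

(0) 11|_4 = 2·4 + 3 ↦ 2·5 + 3|_5 = 13 ⇒ 12
(1) 12|_5 = 2·5 + 2 ↦ 2·6 + 2|_6 = 14 ⇒ 13
(2) 13|_6 = 2·6 + 1 ↦ 2·7 + 1|_7 = 15 ⇒ 14

2·6 + 1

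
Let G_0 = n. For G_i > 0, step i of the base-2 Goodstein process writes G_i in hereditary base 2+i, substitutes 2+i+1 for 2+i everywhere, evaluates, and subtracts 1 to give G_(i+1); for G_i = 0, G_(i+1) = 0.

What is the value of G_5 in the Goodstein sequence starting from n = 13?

i=0: 13 = 2^(2 + 1) + 2^2 + 1 (b=2); 2→3: 3^(3 + 1) + 3^3 + 1 = 109; 109−1 = 108
i=1: 108 = 3^(3 + 1) + 3^3 (b=3); 3→4: 4^(4 + 1) + 4^4 = 1280; 1280−1 = 1279
i=2: 1279 = 4^(4 + 1) + 3·4^3 + 3·4^2 + 3·4 + 3 (b=4); 4→5: 5^(5 + 1) + 3·5^3 + 3·5^2 + 3·5 + 3 = 16093; 16093−1 = 16092
i=3: 16092 = 5^(5 + 1) + 3·5^3 + 3·5^2 + 3·5 + 2 (b=5); 5→6: 6^(6 + 1) + 3·6^3 + 3·6^2 + 3·6 + 2 = 280712; 280712−1 = 280711
i=4: 280711 = 6^(6 + 1) + 3·6^3 + 3·6^2 + 3·6 + 1 (b=6); 6→7: 7^(7 + 1) + 3·7^3 + 3·7^2 + 3·7 + 1 = 5765999; 5765999−1 = 5765998
i=5: 5765998 = 7^(7 + 1) + 3·7^3 + 3·7^2 + 3·7 (b=7); 7→8: 8^(8 + 1) + 3·8^3 + 3·8^2 + 3·8 = 134219480; 134219480−1 = 134219479

5765998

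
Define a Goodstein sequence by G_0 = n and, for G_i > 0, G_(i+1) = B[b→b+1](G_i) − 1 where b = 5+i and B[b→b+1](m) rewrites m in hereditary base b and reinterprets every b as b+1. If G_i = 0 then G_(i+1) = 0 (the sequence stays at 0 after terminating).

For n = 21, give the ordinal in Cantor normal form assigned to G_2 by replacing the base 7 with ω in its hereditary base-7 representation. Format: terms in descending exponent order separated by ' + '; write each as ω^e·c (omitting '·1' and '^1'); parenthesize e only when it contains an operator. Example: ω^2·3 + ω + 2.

[0] 21 ≡ 4·5 + 1 (base 5). Lift 6: 25. −1: 24.
[1] 24 ≡ 4·6 (base 6). Lift 7: 28. −1: 27.

ω·3 + 6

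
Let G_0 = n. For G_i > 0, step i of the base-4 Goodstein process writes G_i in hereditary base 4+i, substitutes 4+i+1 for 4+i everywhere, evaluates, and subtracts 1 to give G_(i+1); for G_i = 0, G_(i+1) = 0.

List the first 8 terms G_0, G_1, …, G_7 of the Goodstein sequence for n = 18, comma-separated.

18, 26, 36, 48, 53, 58, 63, 68

G_0=18  [base 4] 4^2 + 2  →[4↦5]→  5^2 + 2 = 27  −1 ⇒ G_1=26
G_1=26  [base 5] 5^2 + 1  →[5↦6]→  6^2 + 1 = 37  −1 ⇒ G_2=36
G_2=36  [base 6] 6^2  →[6↦7]→  7^2 = 49  −1 ⇒ G_3=48
G_3=48  [base 7] 6·7 + 6  →[7↦8]→  6·8 + 6 = 54  −1 ⇒ G_4=53
G_4=53  [base 8] 6·8 + 5  →[8↦9]→  6·9 + 5 = 59  −1 ⇒ G_5=58
G_5=58  [base 9] 6·9 + 4  →[9↦10]→  6·10 + 4 = 64  −1 ⇒ G_6=63
G_6=63  [base 10] 6·10 + 3  →[10↦11]→  6·11 + 3 = 69  −1 ⇒ G_7=68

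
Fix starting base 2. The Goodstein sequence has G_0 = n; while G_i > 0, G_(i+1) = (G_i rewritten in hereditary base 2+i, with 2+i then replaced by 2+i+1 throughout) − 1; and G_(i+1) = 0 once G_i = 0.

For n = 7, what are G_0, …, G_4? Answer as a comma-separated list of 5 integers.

7, 30, 259, 3127, 46657

base 2: 7 = 2^2 + 2 + 1; at 3: 3^3 + 3 + 1 = 31; next = 30
base 3: 30 = 3^3 + 3; at 4: 4^4 + 4 = 260; next = 259
base 4: 259 = 4^4 + 3; at 5: 5^5 + 3 = 3128; next = 3127
base 5: 3127 = 5^5 + 2; at 6: 6^6 + 2 = 46658; next = 46657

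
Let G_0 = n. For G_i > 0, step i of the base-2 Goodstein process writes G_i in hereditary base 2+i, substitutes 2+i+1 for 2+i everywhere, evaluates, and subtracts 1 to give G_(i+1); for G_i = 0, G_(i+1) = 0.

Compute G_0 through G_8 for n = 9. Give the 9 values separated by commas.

9, 81, 1023, 9842, 140743, 2471826, 50333399, 1162263921, 30000003325

G_0 = 9. HB_2(9) = 2^(2 + 1) + 1. Bump = 82. G_1 = 81.
G_1 = 81. HB_3(81) = 3^(3 + 1). Bump = 1024. G_2 = 1023.
G_2 = 1023. HB_4(1023) = 3·4^4 + 3·4^3 + 3·4^2 + 3·4 + 3. Bump = 9843. G_3 = 9842.
G_3 = 9842. HB_5(9842) = 3·5^5 + 3·5^3 + 3·5^2 + 3·5 + 2. Bump = 140744. G_4 = 140743.
G_4 = 140743. HB_6(140743) = 3·6^6 + 3·6^3 + 3·6^2 + 3·6 + 1. Bump = 2471827. G_5 = 2471826.
G_5 = 2471826. HB_7(2471826) = 3·7^7 + 3·7^3 + 3·7^2 + 3·7. Bump = 50333400. G_6 = 50333399.
G_6 = 50333399. HB_8(50333399) = 3·8^8 + 3·8^3 + 3·8^2 + 2·8 + 7. Bump = 1162263922. G_7 = 1162263921.
G_7 = 1162263921. HB_9(1162263921) = 3·9^9 + 3·9^3 + 3·9^2 + 2·9 + 6. Bump = 30000003326. G_8 = 30000003325.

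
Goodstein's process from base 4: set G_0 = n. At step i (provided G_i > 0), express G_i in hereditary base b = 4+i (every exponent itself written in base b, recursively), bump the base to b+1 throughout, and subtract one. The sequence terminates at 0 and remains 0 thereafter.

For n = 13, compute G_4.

G_0 = 13. HB_4(13) = 3·4 + 1. Bump = 16. G_1 = 15.
G_1 = 15. HB_5(15) = 3·5. Bump = 18. G_2 = 17.
G_2 = 17. HB_6(17) = 2·6 + 5. Bump = 19. G_3 = 18.
G_3 = 18. HB_7(18) = 2·7 + 4. Bump = 20. G_4 = 19.
G_4 = 19. HB_8(19) = 2·8 + 3. Bump = 21. G_5 = 20.

19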